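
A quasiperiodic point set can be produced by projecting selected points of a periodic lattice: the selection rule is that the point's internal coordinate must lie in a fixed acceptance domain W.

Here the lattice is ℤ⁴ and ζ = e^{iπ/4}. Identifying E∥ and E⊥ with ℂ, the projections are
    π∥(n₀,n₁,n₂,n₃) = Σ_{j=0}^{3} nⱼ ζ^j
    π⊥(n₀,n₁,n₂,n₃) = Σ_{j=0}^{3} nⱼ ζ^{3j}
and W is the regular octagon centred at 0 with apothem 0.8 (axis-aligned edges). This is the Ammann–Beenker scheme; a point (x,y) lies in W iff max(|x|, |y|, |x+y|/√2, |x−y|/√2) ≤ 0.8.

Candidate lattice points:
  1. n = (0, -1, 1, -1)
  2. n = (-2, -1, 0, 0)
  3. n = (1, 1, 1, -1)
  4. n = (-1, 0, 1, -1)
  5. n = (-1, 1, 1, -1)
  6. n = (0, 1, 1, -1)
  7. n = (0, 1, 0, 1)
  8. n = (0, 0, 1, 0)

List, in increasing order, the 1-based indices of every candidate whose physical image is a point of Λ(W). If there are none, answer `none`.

none

Internal map: ζ^{3j} for j=0..3 gives (1,0), (−√2/2,√2/2), (0,−1), (√2/2,√2/2).
candidate 1: n = (0, -1, 1, -1) → π⊥ ≈ (+0.000000, -2.414214); max(|x|,|y|,|x±y|/√2) = 2.414214 > 0.8 ⇒ ∉ W
candidate 2: n = (-2, -1, 0, 0) → π⊥ ≈ (-1.292893, -0.707107); max(|x|,|y|,|x±y|/√2) = 1.414214 > 0.8 ⇒ ∉ W
candidate 3: n = (1, 1, 1, -1) → π⊥ ≈ (-0.414214, -1.000000); max(|x|,|y|,|x±y|/√2) = 1.000000 > 0.8 ⇒ ∉ W
candidate 4: n = (-1, 0, 1, -1) → π⊥ ≈ (-1.707107, -1.707107); max(|x|,|y|,|x±y|/√2) = 2.414214 > 0.8 ⇒ ∉ W
candidate 5: n = (-1, 1, 1, -1) → π⊥ ≈ (-2.414214, -1.000000); max(|x|,|y|,|x±y|/√2) = 2.414214 > 0.8 ⇒ ∉ W
candidate 6: n = (0, 1, 1, -1) → π⊥ ≈ (-1.414214, -1.000000); max(|x|,|y|,|x±y|/√2) = 1.707107 > 0.8 ⇒ ∉ W
candidate 7: n = (0, 1, 0, 1) → π⊥ ≈ (+0.000000, +1.414214); max(|x|,|y|,|x±y|/√2) = 1.414214 > 0.8 ⇒ ∉ W
candidate 8: n = (0, 0, 1, 0) → π⊥ ≈ (+0.000000, -1.000000); max(|x|,|y|,|x±y|/√2) = 1.000000 > 0.8 ⇒ ∉ W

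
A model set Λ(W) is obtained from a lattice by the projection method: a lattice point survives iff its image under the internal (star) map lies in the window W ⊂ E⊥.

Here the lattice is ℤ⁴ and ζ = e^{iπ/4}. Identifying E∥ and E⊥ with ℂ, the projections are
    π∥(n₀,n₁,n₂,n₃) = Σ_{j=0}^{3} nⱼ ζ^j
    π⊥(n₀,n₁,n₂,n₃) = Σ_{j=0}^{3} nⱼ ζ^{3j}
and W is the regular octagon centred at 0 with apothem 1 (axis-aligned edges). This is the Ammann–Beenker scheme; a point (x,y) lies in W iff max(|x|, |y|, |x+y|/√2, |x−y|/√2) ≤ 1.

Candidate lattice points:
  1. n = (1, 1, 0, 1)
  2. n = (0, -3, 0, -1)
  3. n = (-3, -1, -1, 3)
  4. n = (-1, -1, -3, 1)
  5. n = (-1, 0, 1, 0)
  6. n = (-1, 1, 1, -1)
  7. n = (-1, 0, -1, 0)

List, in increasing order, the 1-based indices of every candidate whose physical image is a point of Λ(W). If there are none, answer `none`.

none

π⊥(n) = n₀ + n₁ζ³ + n₂ζ⁶ + n₃ζ⁹ where ζ = e^{iπ/4}.
candidate 1: n = (1, 1, 0, 1) → π⊥ ≈ (+1.0000, +1.4142); max(|x|,|y|,|x±y|/√2) = 1.7071 > 1 ⇒ ∉ W
candidate 2: n = (0, -3, 0, -1) → π⊥ ≈ (+1.4142, -2.8284); max(|x|,|y|,|x±y|/√2) = 3.0000 > 1 ⇒ ∉ W
candidate 3: n = (-3, -1, -1, 3) → π⊥ ≈ (-0.1716, +2.4142); max(|x|,|y|,|x±y|/√2) = 2.4142 > 1 ⇒ ∉ W
candidate 4: n = (-1, -1, -3, 1) → π⊥ ≈ (+0.4142, +3.0000); max(|x|,|y|,|x±y|/√2) = 3.0000 > 1 ⇒ ∉ W
candidate 5: n = (-1, 0, 1, 0) → π⊥ ≈ (-1.0000, -1.0000); max(|x|,|y|,|x±y|/√2) = 1.4142 > 1 ⇒ ∉ W
candidate 6: n = (-1, 1, 1, -1) → π⊥ ≈ (-2.4142, -1.0000); max(|x|,|y|,|x±y|/√2) = 2.4142 > 1 ⇒ ∉ W
candidate 7: n = (-1, 0, -1, 0) → π⊥ ≈ (-1.0000, +1.0000); max(|x|,|y|,|x±y|/√2) = 1.4142 > 1 ⇒ ∉ W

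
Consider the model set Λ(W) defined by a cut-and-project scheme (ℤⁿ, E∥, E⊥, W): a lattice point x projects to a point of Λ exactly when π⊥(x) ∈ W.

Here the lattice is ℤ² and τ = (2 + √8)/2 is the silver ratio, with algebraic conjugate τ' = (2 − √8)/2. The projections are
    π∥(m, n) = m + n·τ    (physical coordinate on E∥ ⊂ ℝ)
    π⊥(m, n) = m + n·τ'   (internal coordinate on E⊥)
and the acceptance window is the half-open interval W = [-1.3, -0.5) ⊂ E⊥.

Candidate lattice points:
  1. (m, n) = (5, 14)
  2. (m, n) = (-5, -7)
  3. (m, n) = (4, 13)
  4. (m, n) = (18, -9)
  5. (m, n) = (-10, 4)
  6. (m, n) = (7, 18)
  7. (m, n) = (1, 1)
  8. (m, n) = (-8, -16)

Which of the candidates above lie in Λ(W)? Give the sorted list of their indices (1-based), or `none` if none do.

τ' = (2−√8)/2 ≈ -0.414214.
candidate 1: (m,n)=(5,14) → π∥ = 5+14·τ ≈ 38.798990, π⊥ = 5+14·τ' ≈ -0.798990 ∈ [-1.3, -0.5) ⇒ IN Λ
candidate 2: (m,n)=(-5,-7) → π∥ = -5-7·τ ≈ -21.899495, π⊥ = -5-7·τ' ≈ -2.100505 ∉ [-1.3, -0.5) ⇒ out
candidate 3: (m,n)=(4,13) → π∥ = 4+13·τ ≈ 35.384776, π⊥ = 4+13·τ' ≈ -1.384776 ∉ [-1.3, -0.5) ⇒ out
candidate 4: (m,n)=(18,-9) → π∥ = 18-9·τ ≈ -3.727922, π⊥ = 18-9·τ' ≈ 21.727922 ∉ [-1.3, -0.5) ⇒ out
candidate 5: (m,n)=(-10,4) → π∥ = -10+4·τ ≈ -0.343146, π⊥ = -10+4·τ' ≈ -11.656854 ∉ [-1.3, -0.5) ⇒ out
candidate 6: (m,n)=(7,18) → π∥ = 7+18·τ ≈ 50.455844, π⊥ = 7+18·τ' ≈ -0.455844 ∉ [-1.3, -0.5) ⇒ out
candidate 7: (m,n)=(1,1) → π∥ = 1+1·τ ≈ 3.414214, π⊥ = 1+1·τ' ≈ 0.585786 ∉ [-1.3, -0.5) ⇒ out
candidate 8: (m,n)=(-8,-16) → π∥ = -8-16·τ ≈ -46.627417, π⊥ = -8-16·τ' ≈ -1.372583 ∉ [-1.3, -0.5) ⇒ out

1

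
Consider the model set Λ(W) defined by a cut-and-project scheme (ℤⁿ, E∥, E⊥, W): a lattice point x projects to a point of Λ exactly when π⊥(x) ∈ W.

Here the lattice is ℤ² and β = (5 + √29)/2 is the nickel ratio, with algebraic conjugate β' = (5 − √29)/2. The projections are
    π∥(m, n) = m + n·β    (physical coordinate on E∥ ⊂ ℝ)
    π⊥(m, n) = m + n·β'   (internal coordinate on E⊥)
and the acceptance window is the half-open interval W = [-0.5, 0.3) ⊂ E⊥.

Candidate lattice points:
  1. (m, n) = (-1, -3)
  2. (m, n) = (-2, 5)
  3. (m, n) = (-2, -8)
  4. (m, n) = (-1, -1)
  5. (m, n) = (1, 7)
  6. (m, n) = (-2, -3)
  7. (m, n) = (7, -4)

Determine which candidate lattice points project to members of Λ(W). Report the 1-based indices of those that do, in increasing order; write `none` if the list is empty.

Numerically β ≈ 5.19258 and β' = −1/β ≈ -0.19258.
candidate 1: (m,n)=(-1,-3) → π∥ = -1-3·β ≈ -16.57775, π⊥ = -1-3·β' ≈ -0.42225 ∈ [-0.5, 0.3) ⇒ IN Λ
candidate 2: (m,n)=(-2,5) → π∥ = -2+5·β ≈ 23.96291, π⊥ = -2+5·β' ≈ -2.96291 ∉ [-0.5, 0.3) ⇒ out
candidate 3: (m,n)=(-2,-8) → π∥ = -2-8·β ≈ -43.54066, π⊥ = -2-8·β' ≈ -0.45934 ∈ [-0.5, 0.3) ⇒ IN Λ
candidate 4: (m,n)=(-1,-1) → π∥ = -1-1·β ≈ -6.19258, π⊥ = -1-1·β' ≈ -0.80742 ∉ [-0.5, 0.3) ⇒ out
candidate 5: (m,n)=(1,7) → π∥ = 1+7·β ≈ 37.34808, π⊥ = 1+7·β' ≈ -0.34808 ∈ [-0.5, 0.3) ⇒ IN Λ
candidate 6: (m,n)=(-2,-3) → π∥ = -2-3·β ≈ -17.57775, π⊥ = -2-3·β' ≈ -1.42225 ∉ [-0.5, 0.3) ⇒ out
candidate 7: (m,n)=(7,-4) → π∥ = 7-4·β ≈ -13.77033, π⊥ = 7-4·β' ≈ 7.77033 ∉ [-0.5, 0.3) ⇒ out

1, 3, 5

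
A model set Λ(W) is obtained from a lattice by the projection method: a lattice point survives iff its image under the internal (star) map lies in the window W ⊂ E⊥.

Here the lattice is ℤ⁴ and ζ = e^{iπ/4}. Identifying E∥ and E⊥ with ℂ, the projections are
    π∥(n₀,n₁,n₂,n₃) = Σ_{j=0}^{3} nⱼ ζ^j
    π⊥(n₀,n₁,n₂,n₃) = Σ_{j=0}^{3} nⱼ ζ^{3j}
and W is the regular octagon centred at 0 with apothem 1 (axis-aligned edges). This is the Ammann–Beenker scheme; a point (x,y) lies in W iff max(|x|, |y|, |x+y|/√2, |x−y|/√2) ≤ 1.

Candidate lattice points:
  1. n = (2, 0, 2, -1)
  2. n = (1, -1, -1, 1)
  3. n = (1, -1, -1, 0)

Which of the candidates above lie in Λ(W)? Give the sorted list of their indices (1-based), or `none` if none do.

none

With ζ = e^{iπ/4} the internal vectors are ζ^0,ζ^3,ζ^6,ζ^9.
candidate 1: n = (2, 0, 2, -1) → π⊥ ≈ (+1.292893, -2.707107); max(|x|,|y|,|x±y|/√2) = 2.828427 > 1 ⇒ ∉ W
candidate 2: n = (1, -1, -1, 1) → π⊥ ≈ (+2.414214, +1.000000); max(|x|,|y|,|x±y|/√2) = 2.414214 > 1 ⇒ ∉ W
candidate 3: n = (1, -1, -1, 0) → π⊥ ≈ (+1.707107, +0.292893); max(|x|,|y|,|x±y|/√2) = 1.707107 > 1 ⇒ ∉ W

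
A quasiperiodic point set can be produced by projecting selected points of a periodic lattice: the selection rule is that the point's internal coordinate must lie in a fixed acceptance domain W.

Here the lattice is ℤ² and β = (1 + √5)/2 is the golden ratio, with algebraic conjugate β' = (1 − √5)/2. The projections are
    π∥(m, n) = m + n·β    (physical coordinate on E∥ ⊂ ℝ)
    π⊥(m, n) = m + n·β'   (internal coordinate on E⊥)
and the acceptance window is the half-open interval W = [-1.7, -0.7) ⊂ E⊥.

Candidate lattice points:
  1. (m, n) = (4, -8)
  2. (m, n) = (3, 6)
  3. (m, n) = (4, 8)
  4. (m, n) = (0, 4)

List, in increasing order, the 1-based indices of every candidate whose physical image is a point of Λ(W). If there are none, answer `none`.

2, 3

Numerically β ≈ 1.6180 and β' = −1/β ≈ -0.6180.
candidate 1: (m,n)=(4,-8) → π∥ = 4-8·β ≈ -8.9443, π⊥ = 4-8·β' ≈ 8.9443 ∉ [-1.7, -0.7) ⇒ out
candidate 2: (m,n)=(3,6) → π∥ = 3+6·β ≈ 12.7082, π⊥ = 3+6·β' ≈ -0.7082 ∈ [-1.7, -0.7) ⇒ IN Λ
candidate 3: (m,n)=(4,8) → π∥ = 4+8·β ≈ 16.9443, π⊥ = 4+8·β' ≈ -0.9443 ∈ [-1.7, -0.7) ⇒ IN Λ
candidate 4: (m,n)=(0,4) → π∥ = 0+4·β ≈ 6.4721, π⊥ = 0+4·β' ≈ -2.4721 ∉ [-1.7, -0.7) ⇒ out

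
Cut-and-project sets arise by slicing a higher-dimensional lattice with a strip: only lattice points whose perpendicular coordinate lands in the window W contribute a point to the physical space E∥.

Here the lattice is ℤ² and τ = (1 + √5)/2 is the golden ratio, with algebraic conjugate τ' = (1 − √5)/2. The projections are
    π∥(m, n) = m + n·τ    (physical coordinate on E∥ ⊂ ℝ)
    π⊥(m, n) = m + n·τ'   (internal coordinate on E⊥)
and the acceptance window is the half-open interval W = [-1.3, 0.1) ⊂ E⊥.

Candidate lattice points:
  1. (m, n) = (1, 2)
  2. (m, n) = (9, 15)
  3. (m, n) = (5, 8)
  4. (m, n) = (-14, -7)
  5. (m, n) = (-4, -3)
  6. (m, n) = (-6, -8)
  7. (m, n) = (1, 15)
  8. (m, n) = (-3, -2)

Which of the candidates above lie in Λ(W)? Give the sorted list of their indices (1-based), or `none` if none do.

Numerically τ ≈ 1.61803 and τ' = −1/τ ≈ -0.61803.
#1 (1,2): internal coord 1 + (2)·τ' = -0.23607; -0.23607 ∈ [-1.3, 0.1) → IN Λ
#2 (9,15): internal coord 9 + (15)·τ' = -0.27051; -0.27051 ∈ [-1.3, 0.1) → IN Λ
#3 (5,8): internal coord 5 + (8)·τ' = +0.05573; +0.05573 ∈ [-1.3, 0.1) → IN Λ
#4 (-14,-7): internal coord -14 + (-7)·τ' = -9.67376; -9.67376 ∉ [-1.3, 0.1) → out
#5 (-4,-3): internal coord -4 + (-3)·τ' = -2.14590; -2.14590 ∉ [-1.3, 0.1) → out
#6 (-6,-8): internal coord -6 + (-8)·τ' = -1.05573; -1.05573 ∈ [-1.3, 0.1) → IN Λ
#7 (1,15): internal coord 1 + (15)·τ' = -8.27051; -8.27051 ∉ [-1.3, 0.1) → out
#8 (-3,-2): internal coord -3 + (-2)·τ' = -1.76393; -1.76393 ∉ [-1.3, 0.1) → out

1, 2, 3, 6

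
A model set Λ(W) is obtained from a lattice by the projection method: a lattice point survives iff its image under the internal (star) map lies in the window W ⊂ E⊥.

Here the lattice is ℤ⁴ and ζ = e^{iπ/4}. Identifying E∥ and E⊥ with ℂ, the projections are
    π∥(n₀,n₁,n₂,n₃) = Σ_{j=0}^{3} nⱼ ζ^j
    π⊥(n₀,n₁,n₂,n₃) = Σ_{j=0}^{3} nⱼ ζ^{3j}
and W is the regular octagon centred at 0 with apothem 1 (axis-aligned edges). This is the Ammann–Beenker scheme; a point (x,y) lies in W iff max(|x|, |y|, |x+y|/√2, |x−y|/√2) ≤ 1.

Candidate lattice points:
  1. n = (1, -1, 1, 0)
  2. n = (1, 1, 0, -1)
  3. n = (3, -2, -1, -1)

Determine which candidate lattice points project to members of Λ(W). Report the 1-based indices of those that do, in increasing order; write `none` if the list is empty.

With ζ = e^{iπ/4} the internal vectors are ζ^0,ζ^3,ζ^6,ζ^9.
candidate 1: n = (1, -1, 1, 0) → π⊥ ≈ (+1.70711, -1.70711); max(|x|,|y|,|x±y|/√2) = 2.41421 > 1 ⇒ ∉ W
candidate 2: n = (1, 1, 0, -1) → π⊥ ≈ (-0.41421, +0.00000); max(|x|,|y|,|x±y|/√2) = 0.41421 ≤ 1 ⇒ ∈ W
candidate 3: n = (3, -2, -1, -1) → π⊥ ≈ (+3.70711, -1.12132); max(|x|,|y|,|x±y|/√2) = 3.70711 > 1 ⇒ ∉ W

2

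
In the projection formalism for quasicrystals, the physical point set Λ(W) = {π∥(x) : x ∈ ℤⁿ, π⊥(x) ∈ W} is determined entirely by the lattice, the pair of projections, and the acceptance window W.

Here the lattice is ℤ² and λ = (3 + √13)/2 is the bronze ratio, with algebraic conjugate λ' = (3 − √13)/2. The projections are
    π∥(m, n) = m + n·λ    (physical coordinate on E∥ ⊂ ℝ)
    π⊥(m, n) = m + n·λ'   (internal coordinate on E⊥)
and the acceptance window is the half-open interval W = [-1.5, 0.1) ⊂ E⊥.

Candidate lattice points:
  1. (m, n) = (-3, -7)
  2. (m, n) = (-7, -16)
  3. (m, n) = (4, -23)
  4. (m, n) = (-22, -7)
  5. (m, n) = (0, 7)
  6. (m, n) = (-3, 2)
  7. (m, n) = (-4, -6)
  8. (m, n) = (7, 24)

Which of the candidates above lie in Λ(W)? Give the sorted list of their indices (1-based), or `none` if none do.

λ' = (3−√13)/2 ≈ -0.30278.
#1 (-3,-7): internal coord -3 + (-7)·λ' = -0.88057; -0.88057 ∈ [-1.5, 0.1) → IN Λ
#2 (-7,-16): internal coord -7 + (-16)·λ' = -2.15559; -2.15559 ∉ [-1.5, 0.1) → out
#3 (4,-23): internal coord 4 + (-23)·λ' = +10.96384; +10.96384 ∉ [-1.5, 0.1) → out
#4 (-22,-7): internal coord -22 + (-7)·λ' = -19.88057; -19.88057 ∉ [-1.5, 0.1) → out
#5 (0,7): internal coord 0 + (7)·λ' = -2.11943; -2.11943 ∉ [-1.5, 0.1) → out
#6 (-3,2): internal coord -3 + (2)·λ' = -3.60555; -3.60555 ∉ [-1.5, 0.1) → out
#7 (-4,-6): internal coord -4 + (-6)·λ' = -2.18335; -2.18335 ∉ [-1.5, 0.1) → out
#8 (7,24): internal coord 7 + (24)·λ' = -0.26662; -0.26662 ∈ [-1.5, 0.1) → IN Λ

1, 8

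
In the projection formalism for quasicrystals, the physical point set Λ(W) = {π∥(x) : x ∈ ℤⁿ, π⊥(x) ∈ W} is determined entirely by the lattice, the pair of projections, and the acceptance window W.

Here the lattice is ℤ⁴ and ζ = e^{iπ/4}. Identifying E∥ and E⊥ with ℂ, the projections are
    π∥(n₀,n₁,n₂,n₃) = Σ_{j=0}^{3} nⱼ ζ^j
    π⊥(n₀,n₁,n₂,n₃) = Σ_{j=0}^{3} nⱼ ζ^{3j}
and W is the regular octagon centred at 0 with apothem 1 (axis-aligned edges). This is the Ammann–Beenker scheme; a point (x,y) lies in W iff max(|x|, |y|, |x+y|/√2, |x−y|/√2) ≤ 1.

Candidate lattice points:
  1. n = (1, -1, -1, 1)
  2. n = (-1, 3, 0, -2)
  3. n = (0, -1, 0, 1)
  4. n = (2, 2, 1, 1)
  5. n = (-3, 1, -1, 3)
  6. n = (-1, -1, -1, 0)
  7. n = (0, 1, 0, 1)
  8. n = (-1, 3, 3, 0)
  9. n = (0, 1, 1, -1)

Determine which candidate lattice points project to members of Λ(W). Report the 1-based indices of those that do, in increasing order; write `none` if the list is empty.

With ζ = e^{iπ/4} the internal vectors are ζ^0,ζ^3,ζ^6,ζ^9.
#1 (1, -1, -1, 1): internal (2.4142, 1.0000); octagon support 2.4142 vs apothem 1 → ∉ W
#2 (-1, 3, 0, -2): internal (-4.5355, 0.7071); octagon support 4.5355 vs apothem 1 → ∉ W
#3 (0, -1, 0, 1): internal (1.4142, 0.0000); octagon support 1.4142 vs apothem 1 → ∉ W
#4 (2, 2, 1, 1): internal (1.2929, 1.1213); octagon support 1.7071 vs apothem 1 → ∉ W
#5 (-3, 1, -1, 3): internal (-1.5858, 3.8284); octagon support 3.8284 vs apothem 1 → ∉ W
#6 (-1, -1, -1, 0): internal (-0.2929, 0.2929); octagon support 0.4142 vs apothem 1 → ∈ W
#7 (0, 1, 0, 1): internal (0.0000, 1.4142); octagon support 1.4142 vs apothem 1 → ∉ W
#8 (-1, 3, 3, 0): internal (-3.1213, -0.8787); octagon support 3.1213 vs apothem 1 → ∉ W
#9 (0, 1, 1, -1): internal (-1.4142, -1.0000); octagon support 1.7071 vs apothem 1 → ∉ W

6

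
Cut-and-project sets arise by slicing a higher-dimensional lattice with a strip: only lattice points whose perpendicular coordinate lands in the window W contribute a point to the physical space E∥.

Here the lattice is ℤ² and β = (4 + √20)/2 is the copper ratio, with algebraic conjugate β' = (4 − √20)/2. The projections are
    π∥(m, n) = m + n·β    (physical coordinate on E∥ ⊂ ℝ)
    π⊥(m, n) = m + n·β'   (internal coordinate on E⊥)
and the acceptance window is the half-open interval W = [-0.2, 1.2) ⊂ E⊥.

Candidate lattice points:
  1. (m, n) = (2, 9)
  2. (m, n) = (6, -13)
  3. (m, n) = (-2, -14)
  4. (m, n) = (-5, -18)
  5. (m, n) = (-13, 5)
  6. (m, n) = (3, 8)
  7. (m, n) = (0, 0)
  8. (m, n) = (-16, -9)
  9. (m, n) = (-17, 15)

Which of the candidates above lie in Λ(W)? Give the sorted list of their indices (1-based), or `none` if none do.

Numerically β ≈ 4.23607 and β' = −1/β ≈ -0.23607.
[1] lift (2,9): star map gives -0.12461; window check -0.2 ≤ -0.12461 < 1.2 is true → IN Λ
[2] lift (6,-13): star map gives 9.06888; window check -0.2 ≤ 9.06888 < 1.2 is false → out
[3] lift (-2,-14): star map gives 1.30495; window check -0.2 ≤ 1.30495 < 1.2 is false → out
[4] lift (-5,-18): star map gives -0.75078; window check -0.2 ≤ -0.75078 < 1.2 is false → out
[5] lift (-13,5): star map gives -14.18034; window check -0.2 ≤ -14.18034 < 1.2 is false → out
[6] lift (3,8): star map gives 1.11146; window check -0.2 ≤ 1.11146 < 1.2 is true → IN Λ
[7] lift (0,0): star map gives 0.00000; window check -0.2 ≤ 0.00000 < 1.2 is true → IN Λ
[8] lift (-16,-9): star map gives -13.87539; window check -0.2 ≤ -13.87539 < 1.2 is false → out
[9] lift (-17,15): star map gives -20.54102; window check -0.2 ≤ -20.54102 < 1.2 is false → out

1, 6, 7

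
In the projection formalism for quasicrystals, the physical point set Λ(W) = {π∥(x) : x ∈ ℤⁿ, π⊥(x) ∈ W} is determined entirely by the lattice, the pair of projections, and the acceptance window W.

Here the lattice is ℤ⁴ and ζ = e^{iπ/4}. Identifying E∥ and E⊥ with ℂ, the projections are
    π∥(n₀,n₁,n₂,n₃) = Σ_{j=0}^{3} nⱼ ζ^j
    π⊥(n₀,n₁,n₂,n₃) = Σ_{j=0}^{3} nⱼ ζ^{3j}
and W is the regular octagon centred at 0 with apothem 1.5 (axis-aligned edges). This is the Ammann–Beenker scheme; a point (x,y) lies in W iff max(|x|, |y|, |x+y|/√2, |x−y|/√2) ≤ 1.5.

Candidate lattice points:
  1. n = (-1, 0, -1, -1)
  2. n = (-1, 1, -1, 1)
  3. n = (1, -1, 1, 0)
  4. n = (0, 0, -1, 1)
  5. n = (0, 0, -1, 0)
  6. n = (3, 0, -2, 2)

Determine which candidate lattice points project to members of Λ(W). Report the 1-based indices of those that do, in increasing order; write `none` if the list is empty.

5

π⊥(n) = n₀ + n₁ζ³ + n₂ζ⁶ + n₃ζ⁹ where ζ = e^{iπ/4}.
candidate 1: n = (-1, 0, -1, -1) → π⊥ ≈ (-1.707107, +0.292893); max(|x|,|y|,|x±y|/√2) = 1.707107 > 1.5 ⇒ ∉ W
candidate 2: n = (-1, 1, -1, 1) → π⊥ ≈ (-1.000000, +2.414214); max(|x|,|y|,|x±y|/√2) = 2.414214 > 1.5 ⇒ ∉ W
candidate 3: n = (1, -1, 1, 0) → π⊥ ≈ (+1.707107, -1.707107); max(|x|,|y|,|x±y|/√2) = 2.414214 > 1.5 ⇒ ∉ W
candidate 4: n = (0, 0, -1, 1) → π⊥ ≈ (+0.707107, +1.707107); max(|x|,|y|,|x±y|/√2) = 1.707107 > 1.5 ⇒ ∉ W
candidate 5: n = (0, 0, -1, 0) → π⊥ ≈ (+0.000000, +1.000000); max(|x|,|y|,|x±y|/√2) = 1.000000 ≤ 1.5 ⇒ ∈ W
candidate 6: n = (3, 0, -2, 2) → π⊥ ≈ (+4.414214, +3.414214); max(|x|,|y|,|x±y|/√2) = 5.535534 > 1.5 ⇒ ∉ W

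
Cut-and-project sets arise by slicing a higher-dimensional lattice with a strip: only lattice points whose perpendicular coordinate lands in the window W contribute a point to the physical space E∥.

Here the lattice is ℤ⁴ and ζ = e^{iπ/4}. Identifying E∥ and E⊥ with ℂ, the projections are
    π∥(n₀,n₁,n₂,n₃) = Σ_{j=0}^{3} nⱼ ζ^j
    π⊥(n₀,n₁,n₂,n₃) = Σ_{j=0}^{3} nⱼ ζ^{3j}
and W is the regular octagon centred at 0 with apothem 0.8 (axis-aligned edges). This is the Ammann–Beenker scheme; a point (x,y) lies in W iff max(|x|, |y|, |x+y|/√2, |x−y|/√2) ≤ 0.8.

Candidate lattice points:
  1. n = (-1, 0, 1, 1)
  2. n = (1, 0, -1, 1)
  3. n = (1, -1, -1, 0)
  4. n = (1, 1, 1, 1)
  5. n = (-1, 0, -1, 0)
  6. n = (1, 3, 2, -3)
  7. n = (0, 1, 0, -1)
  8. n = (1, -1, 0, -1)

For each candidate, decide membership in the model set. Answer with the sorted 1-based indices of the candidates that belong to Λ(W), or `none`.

With ζ = e^{iπ/4} the internal vectors are ζ^0,ζ^3,ζ^6,ζ^9.
#1 (-1, 0, 1, 1): internal (-0.292893, -0.292893); octagon support 0.414214 vs apothem 0.8 → ∈ W
#2 (1, 0, -1, 1): internal (1.707107, 1.707107); octagon support 2.414214 vs apothem 0.8 → ∉ W
#3 (1, -1, -1, 0): internal (1.707107, 0.292893); octagon support 1.707107 vs apothem 0.8 → ∉ W
#4 (1, 1, 1, 1): internal (1.000000, 0.414214); octagon support 1.000000 vs apothem 0.8 → ∉ W
#5 (-1, 0, -1, 0): internal (-1.000000, 1.000000); octagon support 1.414214 vs apothem 0.8 → ∉ W
#6 (1, 3, 2, -3): internal (-3.242641, -2.000000); octagon support 3.707107 vs apothem 0.8 → ∉ W
#7 (0, 1, 0, -1): internal (-1.414214, 0.000000); octagon support 1.414214 vs apothem 0.8 → ∉ W
#8 (1, -1, 0, -1): internal (1.000000, -1.414214); octagon support 1.707107 vs apothem 0.8 → ∉ W

1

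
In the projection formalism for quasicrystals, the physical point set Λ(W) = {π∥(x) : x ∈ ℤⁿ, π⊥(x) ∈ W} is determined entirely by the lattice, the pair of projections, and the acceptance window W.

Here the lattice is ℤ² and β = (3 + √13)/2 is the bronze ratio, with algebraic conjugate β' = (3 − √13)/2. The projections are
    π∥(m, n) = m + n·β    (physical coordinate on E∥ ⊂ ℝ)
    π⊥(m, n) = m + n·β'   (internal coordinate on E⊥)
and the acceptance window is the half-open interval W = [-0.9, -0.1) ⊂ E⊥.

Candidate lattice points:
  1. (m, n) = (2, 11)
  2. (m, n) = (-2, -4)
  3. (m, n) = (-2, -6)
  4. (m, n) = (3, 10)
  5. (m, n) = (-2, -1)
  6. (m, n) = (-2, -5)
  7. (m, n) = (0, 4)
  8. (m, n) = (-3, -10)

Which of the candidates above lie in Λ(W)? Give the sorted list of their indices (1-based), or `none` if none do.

2, 3, 6

Numerically β ≈ 3.302776 and β' = −1/β ≈ -0.302776.
candidate 1: (m,n)=(2,11) → π∥ = 2+11·β ≈ 38.330532, π⊥ = 2+11·β' ≈ -1.330532 ∉ [-0.9, -0.1) ⇒ out
candidate 2: (m,n)=(-2,-4) → π∥ = -2-4·β ≈ -15.211103, π⊥ = -2-4·β' ≈ -0.788897 ∈ [-0.9, -0.1) ⇒ IN Λ
candidate 3: (m,n)=(-2,-6) → π∥ = -2-6·β ≈ -21.816654, π⊥ = -2-6·β' ≈ -0.183346 ∈ [-0.9, -0.1) ⇒ IN Λ
candidate 4: (m,n)=(3,10) → π∥ = 3+10·β ≈ 36.027756, π⊥ = 3+10·β' ≈ -0.027756 ∉ [-0.9, -0.1) ⇒ out
candidate 5: (m,n)=(-2,-1) → π∥ = -2-1·β ≈ -5.302776, π⊥ = -2-1·β' ≈ -1.697224 ∉ [-0.9, -0.1) ⇒ out
candidate 6: (m,n)=(-2,-5) → π∥ = -2-5·β ≈ -18.513878, π⊥ = -2-5·β' ≈ -0.486122 ∈ [-0.9, -0.1) ⇒ IN Λ
candidate 7: (m,n)=(0,4) → π∥ = 0+4·β ≈ 13.211103, π⊥ = 0+4·β' ≈ -1.211103 ∉ [-0.9, -0.1) ⇒ out
candidate 8: (m,n)=(-3,-10) → π∥ = -3-10·β ≈ -36.027756, π⊥ = -3-10·β' ≈ 0.027756 ∉ [-0.9, -0.1) ⇒ out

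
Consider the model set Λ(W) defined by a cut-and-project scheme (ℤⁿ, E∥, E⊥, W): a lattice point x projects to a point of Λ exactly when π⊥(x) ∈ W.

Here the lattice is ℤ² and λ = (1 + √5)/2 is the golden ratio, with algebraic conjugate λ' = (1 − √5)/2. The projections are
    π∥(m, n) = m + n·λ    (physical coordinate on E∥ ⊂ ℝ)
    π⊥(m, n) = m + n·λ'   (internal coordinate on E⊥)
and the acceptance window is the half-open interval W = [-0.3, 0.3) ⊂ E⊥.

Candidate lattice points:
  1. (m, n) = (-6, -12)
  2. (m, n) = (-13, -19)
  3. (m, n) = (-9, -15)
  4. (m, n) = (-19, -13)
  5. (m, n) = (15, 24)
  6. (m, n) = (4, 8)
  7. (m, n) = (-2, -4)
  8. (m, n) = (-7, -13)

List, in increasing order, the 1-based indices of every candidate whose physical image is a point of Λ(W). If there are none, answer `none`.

3, 5

λ' = (1−√5)/2 ≈ -0.6180.
#1 (-6,-12): internal coord -6 + (-12)·λ' = +1.4164; +1.4164 ∉ [-0.3, 0.3) → out
#2 (-13,-19): internal coord -13 + (-19)·λ' = -1.2574; -1.2574 ∉ [-0.3, 0.3) → out
#3 (-9,-15): internal coord -9 + (-15)·λ' = +0.2705; +0.2705 ∈ [-0.3, 0.3) → IN Λ
#4 (-19,-13): internal coord -19 + (-13)·λ' = -10.9656; -10.9656 ∉ [-0.3, 0.3) → out
#5 (15,24): internal coord 15 + (24)·λ' = +0.1672; +0.1672 ∈ [-0.3, 0.3) → IN Λ
#6 (4,8): internal coord 4 + (8)·λ' = -0.9443; -0.9443 ∉ [-0.3, 0.3) → out
#7 (-2,-4): internal coord -2 + (-4)·λ' = +0.4721; +0.4721 ∉ [-0.3, 0.3) → out
#8 (-7,-13): internal coord -7 + (-13)·λ' = +1.0344; +1.0344 ∉ [-0.3, 0.3) → out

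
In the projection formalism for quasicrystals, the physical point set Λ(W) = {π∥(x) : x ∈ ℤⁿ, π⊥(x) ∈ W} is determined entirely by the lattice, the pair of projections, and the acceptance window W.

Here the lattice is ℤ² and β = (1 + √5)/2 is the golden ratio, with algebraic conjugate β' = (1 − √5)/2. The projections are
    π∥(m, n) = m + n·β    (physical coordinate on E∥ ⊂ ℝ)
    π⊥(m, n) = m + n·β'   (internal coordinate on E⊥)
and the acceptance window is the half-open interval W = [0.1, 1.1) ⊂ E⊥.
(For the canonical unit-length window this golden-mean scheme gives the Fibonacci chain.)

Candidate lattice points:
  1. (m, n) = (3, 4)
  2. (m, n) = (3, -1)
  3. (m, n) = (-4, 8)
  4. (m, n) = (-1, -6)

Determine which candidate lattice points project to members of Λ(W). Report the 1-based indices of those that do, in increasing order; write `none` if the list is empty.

1

Numerically β ≈ 1.61803 and β' = −1/β ≈ -0.61803.
#1 (3,4): internal coord 3 + (4)·β' = +0.52786; +0.52786 ∈ [0.1, 1.1) → IN Λ
#2 (3,-1): internal coord 3 + (-1)·β' = +3.61803; +3.61803 ∉ [0.1, 1.1) → out
#3 (-4,8): internal coord -4 + (8)·β' = -8.94427; -8.94427 ∉ [0.1, 1.1) → out
#4 (-1,-6): internal coord -1 + (-6)·β' = +2.70820; +2.70820 ∉ [0.1, 1.1) → out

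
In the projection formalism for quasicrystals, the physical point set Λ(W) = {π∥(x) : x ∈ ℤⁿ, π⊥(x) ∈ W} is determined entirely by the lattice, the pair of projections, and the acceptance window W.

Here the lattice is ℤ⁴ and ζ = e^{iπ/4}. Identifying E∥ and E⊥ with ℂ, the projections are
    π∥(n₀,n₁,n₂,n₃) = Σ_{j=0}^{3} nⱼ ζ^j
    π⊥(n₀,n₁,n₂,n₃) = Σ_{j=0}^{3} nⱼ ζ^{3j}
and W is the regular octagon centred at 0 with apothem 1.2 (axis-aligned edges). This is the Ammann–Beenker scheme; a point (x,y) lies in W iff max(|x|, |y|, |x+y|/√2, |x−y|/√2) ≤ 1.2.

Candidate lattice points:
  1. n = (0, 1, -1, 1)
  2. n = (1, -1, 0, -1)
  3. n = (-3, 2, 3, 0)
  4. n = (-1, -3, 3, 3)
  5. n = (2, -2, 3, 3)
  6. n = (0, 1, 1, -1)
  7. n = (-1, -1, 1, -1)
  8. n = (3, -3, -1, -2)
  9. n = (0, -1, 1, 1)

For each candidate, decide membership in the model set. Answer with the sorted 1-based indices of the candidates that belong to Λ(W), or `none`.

none

Internal map: ζ^{3j} for j=0..3 gives (1,0), (−√2/2,√2/2), (0,−1), (√2/2,√2/2).
#1 (0, 1, -1, 1): internal (0.0000, 2.4142); octagon support 2.4142 vs apothem 1.2 → ∉ W
#2 (1, -1, 0, -1): internal (1.0000, -1.4142); octagon support 1.7071 vs apothem 1.2 → ∉ W
#3 (-3, 2, 3, 0): internal (-4.4142, -1.5858); octagon support 4.4142 vs apothem 1.2 → ∉ W
#4 (-1, -3, 3, 3): internal (3.2426, -3.0000); octagon support 4.4142 vs apothem 1.2 → ∉ W
#5 (2, -2, 3, 3): internal (5.5355, -2.2929); octagon support 5.5355 vs apothem 1.2 → ∉ W
#6 (0, 1, 1, -1): internal (-1.4142, -1.0000); octagon support 1.7071 vs apothem 1.2 → ∉ W
#7 (-1, -1, 1, -1): internal (-1.0000, -2.4142); octagon support 2.4142 vs apothem 1.2 → ∉ W
#8 (3, -3, -1, -2): internal (3.7071, -2.5355); octagon support 4.4142 vs apothem 1.2 → ∉ W
#9 (0, -1, 1, 1): internal (1.4142, -1.0000); octagon support 1.7071 vs apothem 1.2 → ∉ W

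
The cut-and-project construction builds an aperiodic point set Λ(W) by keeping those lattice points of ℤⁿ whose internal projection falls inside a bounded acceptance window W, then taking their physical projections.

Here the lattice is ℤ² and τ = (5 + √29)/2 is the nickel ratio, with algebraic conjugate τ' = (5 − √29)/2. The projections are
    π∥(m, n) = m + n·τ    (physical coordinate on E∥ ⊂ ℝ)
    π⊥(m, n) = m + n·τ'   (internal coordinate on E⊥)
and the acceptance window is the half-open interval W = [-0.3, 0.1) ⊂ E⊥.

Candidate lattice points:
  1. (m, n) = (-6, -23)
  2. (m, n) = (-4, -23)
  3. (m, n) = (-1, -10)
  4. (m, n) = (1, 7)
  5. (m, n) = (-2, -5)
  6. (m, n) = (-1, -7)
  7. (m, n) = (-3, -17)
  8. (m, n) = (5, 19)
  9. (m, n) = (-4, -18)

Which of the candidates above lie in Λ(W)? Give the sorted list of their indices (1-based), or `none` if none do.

τ' = (5−√29)/2 ≈ -0.192582.
#1 (-6,-23): internal coord -6 + (-23)·τ' = -1.570605; -1.570605 ∉ [-0.3, 0.1) → out
#2 (-4,-23): internal coord -4 + (-23)·τ' = +0.429395; +0.429395 ∉ [-0.3, 0.1) → out
#3 (-1,-10): internal coord -1 + (-10)·τ' = +0.925824; +0.925824 ∉ [-0.3, 0.1) → out
#4 (1,7): internal coord 1 + (7)·τ' = -0.348077; -0.348077 ∉ [-0.3, 0.1) → out
#5 (-2,-5): internal coord -2 + (-5)·τ' = -1.037088; -1.037088 ∉ [-0.3, 0.1) → out
#6 (-1,-7): internal coord -1 + (-7)·τ' = +0.348077; +0.348077 ∉ [-0.3, 0.1) → out
#7 (-3,-17): internal coord -3 + (-17)·τ' = +0.273901; +0.273901 ∉ [-0.3, 0.1) → out
#8 (5,19): internal coord 5 + (19)·τ' = +1.340934; +1.340934 ∉ [-0.3, 0.1) → out
#9 (-4,-18): internal coord -4 + (-18)·τ' = -0.533517; -0.533517 ∉ [-0.3, 0.1) → out

none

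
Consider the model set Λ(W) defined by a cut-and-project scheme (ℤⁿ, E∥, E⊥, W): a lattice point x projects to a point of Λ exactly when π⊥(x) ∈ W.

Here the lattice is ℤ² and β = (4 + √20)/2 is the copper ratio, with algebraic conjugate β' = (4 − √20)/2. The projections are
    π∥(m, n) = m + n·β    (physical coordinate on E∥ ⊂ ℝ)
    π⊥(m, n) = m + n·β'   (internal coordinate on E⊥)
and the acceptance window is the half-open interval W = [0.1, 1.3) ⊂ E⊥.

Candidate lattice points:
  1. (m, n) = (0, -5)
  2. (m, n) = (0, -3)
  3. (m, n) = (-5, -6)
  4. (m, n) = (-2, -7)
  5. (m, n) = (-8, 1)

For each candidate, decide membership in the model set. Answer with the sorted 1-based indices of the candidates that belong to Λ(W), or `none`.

β' = (4−√20)/2 ≈ -0.2361.
candidate 1: (m,n)=(0,-5) → π∥ = 0-5·β ≈ -21.1803, π⊥ = 0-5·β' ≈ 1.1803 ∈ [0.1, 1.3) ⇒ IN Λ
candidate 2: (m,n)=(0,-3) → π∥ = 0-3·β ≈ -12.7082, π⊥ = 0-3·β' ≈ 0.7082 ∈ [0.1, 1.3) ⇒ IN Λ
candidate 3: (m,n)=(-5,-6) → π∥ = -5-6·β ≈ -30.4164, π⊥ = -5-6·β' ≈ -3.5836 ∉ [0.1, 1.3) ⇒ out
candidate 4: (m,n)=(-2,-7) → π∥ = -2-7·β ≈ -31.6525, π⊥ = -2-7·β' ≈ -0.3475 ∉ [0.1, 1.3) ⇒ out
candidate 5: (m,n)=(-8,1) → π∥ = -8+1·β ≈ -3.7639, π⊥ = -8+1·β' ≈ -8.2361 ∉ [0.1, 1.3) ⇒ out

1, 2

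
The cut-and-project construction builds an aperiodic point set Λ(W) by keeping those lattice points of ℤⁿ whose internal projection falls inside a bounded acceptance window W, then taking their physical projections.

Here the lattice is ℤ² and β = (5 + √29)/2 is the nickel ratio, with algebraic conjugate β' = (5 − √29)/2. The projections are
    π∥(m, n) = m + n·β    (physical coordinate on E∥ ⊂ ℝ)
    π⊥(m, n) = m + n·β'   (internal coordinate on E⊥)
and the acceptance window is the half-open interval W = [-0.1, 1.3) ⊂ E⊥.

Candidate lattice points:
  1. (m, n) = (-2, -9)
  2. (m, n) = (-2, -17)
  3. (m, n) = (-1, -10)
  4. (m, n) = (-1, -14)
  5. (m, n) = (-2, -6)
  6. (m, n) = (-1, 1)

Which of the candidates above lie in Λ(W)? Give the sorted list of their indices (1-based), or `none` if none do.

Compute β' = (5−√29)/2 = -0.192582, so π⊥(m,n) = m -0.192582·n.
[1] lift (-2,-9): star map gives -0.266758; window check -0.1 ≤ -0.266758 < 1.3 is false → out
[2] lift (-2,-17): star map gives 1.273901; window check -0.1 ≤ 1.273901 < 1.3 is true → IN Λ
[3] lift (-1,-10): star map gives 0.925824; window check -0.1 ≤ 0.925824 < 1.3 is true → IN Λ
[4] lift (-1,-14): star map gives 1.696154; window check -0.1 ≤ 1.696154 < 1.3 is false → out
[5] lift (-2,-6): star map gives -0.844506; window check -0.1 ≤ -0.844506 < 1.3 is false → out
[6] lift (-1,1): star map gives -1.192582; window check -0.1 ≤ -1.192582 < 1.3 is false → out

2, 3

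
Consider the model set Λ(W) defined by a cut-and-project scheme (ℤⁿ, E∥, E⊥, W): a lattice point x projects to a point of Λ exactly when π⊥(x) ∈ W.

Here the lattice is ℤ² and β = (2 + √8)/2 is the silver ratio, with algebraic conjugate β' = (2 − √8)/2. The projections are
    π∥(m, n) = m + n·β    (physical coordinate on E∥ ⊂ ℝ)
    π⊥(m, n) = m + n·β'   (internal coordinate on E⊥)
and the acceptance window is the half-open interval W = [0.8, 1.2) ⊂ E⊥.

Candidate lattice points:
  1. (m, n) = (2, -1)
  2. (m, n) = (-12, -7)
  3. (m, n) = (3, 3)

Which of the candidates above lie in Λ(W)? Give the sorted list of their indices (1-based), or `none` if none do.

none

Numerically β ≈ 2.414214 and β' = −1/β ≈ -0.414214.
#1 (2,-1): internal coord 2 + (-1)·β' = +2.414214; +2.414214 ∉ [0.8, 1.2) → out
#2 (-12,-7): internal coord -12 + (-7)·β' = -9.100505; -9.100505 ∉ [0.8, 1.2) → out
#3 (3,3): internal coord 3 + (3)·β' = +1.757359; +1.757359 ∉ [0.8, 1.2) → out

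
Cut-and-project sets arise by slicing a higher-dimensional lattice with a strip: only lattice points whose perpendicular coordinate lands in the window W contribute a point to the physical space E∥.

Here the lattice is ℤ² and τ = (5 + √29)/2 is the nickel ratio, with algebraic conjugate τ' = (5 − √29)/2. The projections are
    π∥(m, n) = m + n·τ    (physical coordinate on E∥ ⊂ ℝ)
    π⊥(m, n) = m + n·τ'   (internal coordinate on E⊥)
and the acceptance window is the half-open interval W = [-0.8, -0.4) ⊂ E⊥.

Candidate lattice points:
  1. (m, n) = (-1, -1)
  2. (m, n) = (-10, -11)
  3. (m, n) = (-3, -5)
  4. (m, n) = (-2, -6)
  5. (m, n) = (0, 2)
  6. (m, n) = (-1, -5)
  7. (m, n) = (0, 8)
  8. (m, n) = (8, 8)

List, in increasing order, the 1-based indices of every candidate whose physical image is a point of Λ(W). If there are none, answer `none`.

none

Numerically τ ≈ 5.19258 and τ' = −1/τ ≈ -0.19258.
[1] lift (-1,-1): star map gives -0.80742; window check -0.8 ≤ -0.80742 < -0.4 is false → out
[2] lift (-10,-11): star map gives -7.88159; window check -0.8 ≤ -7.88159 < -0.4 is false → out
[3] lift (-3,-5): star map gives -2.03709; window check -0.8 ≤ -2.03709 < -0.4 is false → out
[4] lift (-2,-6): star map gives -0.84451; window check -0.8 ≤ -0.84451 < -0.4 is false → out
[5] lift (0,2): star map gives -0.38516; window check -0.8 ≤ -0.38516 < -0.4 is false → out
[6] lift (-1,-5): star map gives -0.03709; window check -0.8 ≤ -0.03709 < -0.4 is false → out
[7] lift (0,8): star map gives -1.54066; window check -0.8 ≤ -1.54066 < -0.4 is false → out
[8] lift (8,8): star map gives 6.45934; window check -0.8 ≤ 6.45934 < -0.4 is false → out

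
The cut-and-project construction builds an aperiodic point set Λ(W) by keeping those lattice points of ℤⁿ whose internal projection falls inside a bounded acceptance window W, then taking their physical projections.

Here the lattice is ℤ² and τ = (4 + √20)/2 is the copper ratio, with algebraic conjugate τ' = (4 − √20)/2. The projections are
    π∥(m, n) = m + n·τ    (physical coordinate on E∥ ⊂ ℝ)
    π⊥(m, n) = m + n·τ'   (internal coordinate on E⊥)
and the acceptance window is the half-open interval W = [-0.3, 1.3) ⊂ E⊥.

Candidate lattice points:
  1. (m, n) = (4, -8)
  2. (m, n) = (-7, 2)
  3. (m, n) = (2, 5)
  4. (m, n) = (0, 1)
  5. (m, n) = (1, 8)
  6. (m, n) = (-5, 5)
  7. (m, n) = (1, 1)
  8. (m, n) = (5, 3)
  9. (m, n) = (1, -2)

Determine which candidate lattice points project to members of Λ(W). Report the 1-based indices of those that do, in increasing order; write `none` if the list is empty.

3, 4, 7

Compute τ' = (4−√20)/2 = -0.236068, so π⊥(m,n) = m -0.236068·n.
#1 (4,-8): internal coord 4 + (-8)·τ' = +5.888544; +5.888544 ∉ [-0.3, 1.3) → out
#2 (-7,2): internal coord -7 + (2)·τ' = -7.472136; -7.472136 ∉ [-0.3, 1.3) → out
#3 (2,5): internal coord 2 + (5)·τ' = +0.819660; +0.819660 ∈ [-0.3, 1.3) → IN Λ
#4 (0,1): internal coord 0 + (1)·τ' = -0.236068; -0.236068 ∈ [-0.3, 1.3) → IN Λ
#5 (1,8): internal coord 1 + (8)·τ' = -0.888544; -0.888544 ∉ [-0.3, 1.3) → out
#6 (-5,5): internal coord -5 + (5)·τ' = -6.180340; -6.180340 ∉ [-0.3, 1.3) → out
#7 (1,1): internal coord 1 + (1)·τ' = +0.763932; +0.763932 ∈ [-0.3, 1.3) → IN Λ
#8 (5,3): internal coord 5 + (3)·τ' = +4.291796; +4.291796 ∉ [-0.3, 1.3) → out
#9 (1,-2): internal coord 1 + (-2)·τ' = +1.472136; +1.472136 ∉ [-0.3, 1.3) → out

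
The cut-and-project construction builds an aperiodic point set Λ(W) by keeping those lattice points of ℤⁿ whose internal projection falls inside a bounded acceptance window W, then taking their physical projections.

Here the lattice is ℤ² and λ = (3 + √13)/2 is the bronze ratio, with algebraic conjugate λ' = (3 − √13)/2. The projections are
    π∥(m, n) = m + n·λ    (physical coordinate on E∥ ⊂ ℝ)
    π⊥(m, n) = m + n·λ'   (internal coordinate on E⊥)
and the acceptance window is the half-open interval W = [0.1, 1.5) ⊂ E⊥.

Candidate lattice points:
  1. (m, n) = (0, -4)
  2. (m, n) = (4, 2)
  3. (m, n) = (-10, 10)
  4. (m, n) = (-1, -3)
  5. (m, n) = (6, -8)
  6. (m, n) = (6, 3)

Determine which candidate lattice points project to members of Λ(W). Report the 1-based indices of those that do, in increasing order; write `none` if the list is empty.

1

λ' = (3−√13)/2 ≈ -0.3028.
candidate 1: (m,n)=(0,-4) → π∥ = 0-4·λ ≈ -13.2111, π⊥ = 0-4·λ' ≈ 1.2111 ∈ [0.1, 1.5) ⇒ IN Λ
candidate 2: (m,n)=(4,2) → π∥ = 4+2·λ ≈ 10.6056, π⊥ = 4+2·λ' ≈ 3.3944 ∉ [0.1, 1.5) ⇒ out
candidate 3: (m,n)=(-10,10) → π∥ = -10+10·λ ≈ 23.0278, π⊥ = -10+10·λ' ≈ -13.0278 ∉ [0.1, 1.5) ⇒ out
candidate 4: (m,n)=(-1,-3) → π∥ = -1-3·λ ≈ -10.9083, π⊥ = -1-3·λ' ≈ -0.0917 ∉ [0.1, 1.5) ⇒ out
candidate 5: (m,n)=(6,-8) → π∥ = 6-8·λ ≈ -20.4222, π⊥ = 6-8·λ' ≈ 8.4222 ∉ [0.1, 1.5) ⇒ out
candidate 6: (m,n)=(6,3) → π∥ = 6+3·λ ≈ 15.9083, π⊥ = 6+3·λ' ≈ 5.0917 ∉ [0.1, 1.5) ⇒ out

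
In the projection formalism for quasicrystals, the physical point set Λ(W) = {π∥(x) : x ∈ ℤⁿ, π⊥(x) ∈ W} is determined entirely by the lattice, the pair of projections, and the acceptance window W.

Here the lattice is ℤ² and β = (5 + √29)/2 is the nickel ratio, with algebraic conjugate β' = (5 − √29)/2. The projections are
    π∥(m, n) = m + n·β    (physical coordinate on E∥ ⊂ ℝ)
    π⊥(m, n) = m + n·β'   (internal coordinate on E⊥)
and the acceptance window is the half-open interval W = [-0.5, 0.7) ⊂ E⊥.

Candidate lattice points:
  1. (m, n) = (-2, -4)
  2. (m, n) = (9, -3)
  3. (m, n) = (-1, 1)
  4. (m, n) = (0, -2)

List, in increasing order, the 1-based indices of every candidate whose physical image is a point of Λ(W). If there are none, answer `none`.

Numerically β ≈ 5.19258 and β' = −1/β ≈ -0.19258.
candidate 1: (m,n)=(-2,-4) → π∥ = -2-4·β ≈ -22.77033, π⊥ = -2-4·β' ≈ -1.22967 ∉ [-0.5, 0.7) ⇒ out
candidate 2: (m,n)=(9,-3) → π∥ = 9-3·β ≈ -6.57775, π⊥ = 9-3·β' ≈ 9.57775 ∉ [-0.5, 0.7) ⇒ out
candidate 3: (m,n)=(-1,1) → π∥ = -1+1·β ≈ 4.19258, π⊥ = -1+1·β' ≈ -1.19258 ∉ [-0.5, 0.7) ⇒ out
candidate 4: (m,n)=(0,-2) → π∥ = 0-2·β ≈ -10.38516, π⊥ = 0-2·β' ≈ 0.38516 ∈ [-0.5, 0.7) ⇒ IN Λ

4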